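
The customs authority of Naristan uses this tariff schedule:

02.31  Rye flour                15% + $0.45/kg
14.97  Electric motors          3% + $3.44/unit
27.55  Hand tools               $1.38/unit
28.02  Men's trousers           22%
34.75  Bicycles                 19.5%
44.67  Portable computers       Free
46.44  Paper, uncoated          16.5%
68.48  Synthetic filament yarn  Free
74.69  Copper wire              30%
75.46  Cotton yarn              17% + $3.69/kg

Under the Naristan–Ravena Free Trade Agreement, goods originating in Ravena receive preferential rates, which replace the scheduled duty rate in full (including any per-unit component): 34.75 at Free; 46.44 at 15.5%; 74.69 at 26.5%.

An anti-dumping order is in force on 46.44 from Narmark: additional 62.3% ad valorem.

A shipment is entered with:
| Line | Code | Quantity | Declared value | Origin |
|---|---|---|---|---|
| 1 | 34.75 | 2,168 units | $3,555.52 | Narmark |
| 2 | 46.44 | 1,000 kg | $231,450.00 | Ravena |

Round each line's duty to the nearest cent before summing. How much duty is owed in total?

Line 1 (34.75, Narmark, 2,168 units, $3,555.52):
Base rate for 34.75 is 19.5%.
34.75 has an FTA preferential rate, but origin Narmark is not Ravena; base rate stands.
Duty = $3,555.52 × 19.5% = $693.33.
Line 2 (46.44, Ravena, 1,000 kg, $231,450.00):
Base rate for 46.44 is 16.5%.
Origin Ravena qualifies under the Naristan–Ravena agreement and 46.44 is covered: preferential rate 15.5% applies instead.
The additional-duty order on 46.44 targets Narmark, not Ravena; it does not apply.
Duty = $231,450.00 × 15.5% = $35,874.75.
Total = $693.33 + $35,874.75 = $36,568.08.

$36,568.08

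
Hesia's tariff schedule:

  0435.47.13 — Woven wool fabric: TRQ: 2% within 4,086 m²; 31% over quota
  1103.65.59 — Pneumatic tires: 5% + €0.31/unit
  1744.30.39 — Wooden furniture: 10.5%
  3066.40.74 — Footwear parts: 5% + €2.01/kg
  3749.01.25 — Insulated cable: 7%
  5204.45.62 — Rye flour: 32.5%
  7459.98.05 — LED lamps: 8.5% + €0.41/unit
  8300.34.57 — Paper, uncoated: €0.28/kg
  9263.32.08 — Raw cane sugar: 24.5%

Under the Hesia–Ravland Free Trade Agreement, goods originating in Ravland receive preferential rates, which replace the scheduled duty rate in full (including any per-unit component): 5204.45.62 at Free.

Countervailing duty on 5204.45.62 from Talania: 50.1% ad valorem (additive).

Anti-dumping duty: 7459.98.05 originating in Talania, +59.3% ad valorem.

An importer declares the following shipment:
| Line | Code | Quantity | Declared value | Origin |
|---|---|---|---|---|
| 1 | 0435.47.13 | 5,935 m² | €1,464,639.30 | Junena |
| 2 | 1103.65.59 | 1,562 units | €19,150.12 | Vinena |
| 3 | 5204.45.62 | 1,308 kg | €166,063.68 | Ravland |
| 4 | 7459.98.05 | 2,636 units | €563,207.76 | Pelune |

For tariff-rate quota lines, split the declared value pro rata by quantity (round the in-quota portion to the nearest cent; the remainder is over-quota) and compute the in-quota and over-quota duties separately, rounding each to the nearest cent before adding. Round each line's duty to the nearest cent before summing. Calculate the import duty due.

Line 1 (0435.47.13, Junena, 5,935 m², €1,464,639.30):
Code 0435.47.13 is under a tariff-rate quota (threshold 4,086 m²). In-quota: 4,086 m² at 2%; over-quota: 1,849 m² at 31%.
Pro-rata value split: in-quota = €1,464,639.30 × 4,086/5,935 = €1,008,343.08; over-quota = €1,464,639.30 − €1,008,343.08 = €456,296.22.
In-quota duty = €1,008,343.08 × 2% = €20,166.86. Over-quota duty = €456,296.22 × 31% = €141,451.83.
Line duty = €20,166.86 + €141,451.83 = €161,618.69.
Line 2 (1103.65.59, Vinena, 1,562 units, €19,150.12):
Base rate for 1103.65.59 is 5% + €0.31/unit.
Duty = €19,150.12 × 5% + 1,562 × €0.31 = €1,441.73.
Line 3 (5204.45.62, Ravland, 1,308 kg, €166,063.68):
Base rate for 5204.45.62 is 32.5%.
Origin Ravland qualifies under the Hesia–Ravland agreement and 5204.45.62 is covered: preferential rate Free applies instead.
The additional-duty order on 5204.45.62 targets Talania, not Ravland; it does not apply.
Duty = €166,063.68 × 0% = €0.00.
Line 4 (7459.98.05, Pelune, 2,636 units, €563,207.76):
Base rate for 7459.98.05 is 8.5% + €0.41/unit.
The additional-duty order on 7459.98.05 targets Talania, not Pelune; it does not apply.
Duty = €563,207.76 × 8.5% + 2,636 × €0.41 = €48,953.42.
Total = €161,618.69 + €1,441.73 + €0.00 + €48,953.42 = €212,013.84.

€212,013.84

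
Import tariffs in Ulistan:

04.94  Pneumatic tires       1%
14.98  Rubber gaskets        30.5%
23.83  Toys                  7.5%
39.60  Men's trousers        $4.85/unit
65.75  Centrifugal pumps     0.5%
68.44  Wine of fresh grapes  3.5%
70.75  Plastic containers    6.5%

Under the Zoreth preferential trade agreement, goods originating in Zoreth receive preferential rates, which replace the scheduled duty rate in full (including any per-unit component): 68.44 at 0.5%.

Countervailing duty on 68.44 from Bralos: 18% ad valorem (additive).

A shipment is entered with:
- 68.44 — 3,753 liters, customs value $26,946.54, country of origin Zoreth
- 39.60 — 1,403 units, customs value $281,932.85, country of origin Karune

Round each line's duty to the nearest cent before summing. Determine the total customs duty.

$6,939.28

Line 1 (68.44, Zoreth, 3,753 liters, $26,946.54):
Base rate for 68.44 is 3.5%.
Origin Zoreth qualifies under the Ulistan–Zoreth agreement and 68.44 is covered: preferential rate 0.5% applies instead.
The additional-duty order on 68.44 targets Bralos, not Zoreth; it does not apply.
Duty = $26,946.54 × 0.5% = $134.73.
Line 2 (39.60, Karune, 1,403 units, $281,932.85):
Base rate for 39.60 is $4.85/unit.
Duty = 1,403 × $4.85 = $6,804.55.
Total = $134.73 + $6,804.55 = $6,939.28.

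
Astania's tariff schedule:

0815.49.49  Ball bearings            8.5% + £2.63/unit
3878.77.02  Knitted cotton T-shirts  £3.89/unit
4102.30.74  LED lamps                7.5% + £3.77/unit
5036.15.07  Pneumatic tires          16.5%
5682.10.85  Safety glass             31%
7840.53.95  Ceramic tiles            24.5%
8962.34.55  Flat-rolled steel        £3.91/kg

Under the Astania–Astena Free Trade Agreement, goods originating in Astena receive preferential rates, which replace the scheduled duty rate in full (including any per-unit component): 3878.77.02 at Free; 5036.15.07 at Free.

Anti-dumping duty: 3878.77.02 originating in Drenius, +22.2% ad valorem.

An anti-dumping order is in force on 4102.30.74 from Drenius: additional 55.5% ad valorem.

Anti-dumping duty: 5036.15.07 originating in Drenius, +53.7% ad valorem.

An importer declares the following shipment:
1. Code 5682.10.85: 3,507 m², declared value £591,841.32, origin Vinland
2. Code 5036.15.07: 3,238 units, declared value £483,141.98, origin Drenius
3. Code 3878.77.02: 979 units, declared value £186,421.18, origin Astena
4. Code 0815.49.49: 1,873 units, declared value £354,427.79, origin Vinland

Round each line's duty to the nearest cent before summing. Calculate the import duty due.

Line 1 (5682.10.85, Vinland, 3,507 m², £591,841.32):
Base rate for 5682.10.85 is 31%.
Duty = £591,841.32 × 31% = £183,470.81.
Line 2 (5036.15.07, Drenius, 3,238 units, £483,141.98):
Base rate for 5036.15.07 is 16.5%.
5036.15.07 has an FTA preferential rate, but origin Drenius is not Astena; base rate stands.
Additional duty on 5036.15.07 from Drenius: +53.7%. Applied ad valorem rate: 16.5% + 53.7% = 70.2%.
Duty = £483,141.98 × 70.2% = £339,165.67.
Line 3 (3878.77.02, Astena, 979 units, £186,421.18):
Base rate for 3878.77.02 is £3.89/unit.
Origin Astena qualifies under the Astania–Astena agreement and 3878.77.02 is covered: preferential rate Free applies instead.
The additional-duty order on 3878.77.02 targets Drenius, not Astena; it does not apply.
Duty = £186,421.18 × 0% = £0.00.
Line 4 (0815.49.49, Vinland, 1,873 units, £354,427.79):
Base rate for 0815.49.49 is 8.5% + £2.63/unit.
Duty = £354,427.79 × 8.5% + 1,873 × £2.63 = £35,052.35.
Total = £183,470.81 + £339,165.67 + £0.00 + £35,052.35 = £557,688.83.

£557,688.83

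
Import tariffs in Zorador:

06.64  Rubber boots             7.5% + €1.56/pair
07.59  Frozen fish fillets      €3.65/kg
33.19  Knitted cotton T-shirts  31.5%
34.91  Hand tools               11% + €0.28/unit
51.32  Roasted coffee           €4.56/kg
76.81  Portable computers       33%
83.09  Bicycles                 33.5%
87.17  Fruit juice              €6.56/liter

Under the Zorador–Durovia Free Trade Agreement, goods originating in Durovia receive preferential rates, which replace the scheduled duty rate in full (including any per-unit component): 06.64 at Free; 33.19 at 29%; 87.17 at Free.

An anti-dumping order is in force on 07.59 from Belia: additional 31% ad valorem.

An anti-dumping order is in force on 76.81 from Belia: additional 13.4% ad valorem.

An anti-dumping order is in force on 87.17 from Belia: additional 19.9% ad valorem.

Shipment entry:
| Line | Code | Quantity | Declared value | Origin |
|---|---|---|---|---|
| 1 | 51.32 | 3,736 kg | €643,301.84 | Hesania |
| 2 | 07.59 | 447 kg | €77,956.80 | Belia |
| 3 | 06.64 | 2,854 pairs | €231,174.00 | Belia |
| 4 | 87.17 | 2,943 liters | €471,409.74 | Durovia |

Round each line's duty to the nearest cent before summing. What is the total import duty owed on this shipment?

Line 1 (51.32, Hesania, 3,736 kg, €643,301.84):
Base rate for 51.32 is €4.56/kg.
Duty = 3,736 × €4.56 = €17,036.16.
Line 2 (07.59, Belia, 447 kg, €77,956.80):
Base rate for 07.59 is €3.65/kg.
Additional duty on 07.59 from Belia: +31% ad valorem. Applied ad valorem rate = 31%.
Duty = €77,956.80 × 31% + 447 × €3.65 = €25,798.16.
Line 3 (06.64, Belia, 2,854 pairs, €231,174.00):
Base rate for 06.64 is 7.5% + €1.56/pair.
06.64 has an FTA preferential rate, but origin Belia is not Durovia; base rate stands.
Duty = €231,174.00 × 7.5% + 2,854 × €1.56 = €21,790.29.
Line 4 (87.17, Durovia, 2,943 liters, €471,409.74):
Base rate for 87.17 is €6.56/liter.
Origin Durovia qualifies under the Zorador–Durovia agreement and 87.17 is covered: preferential rate Free applies instead.
The additional-duty order on 87.17 targets Belia, not Durovia; it does not apply.
Duty = €471,409.74 × 0% = €0.00.
Total = €17,036.16 + €25,798.16 + €21,790.29 + €0.00 = €64,624.61.

€64,624.61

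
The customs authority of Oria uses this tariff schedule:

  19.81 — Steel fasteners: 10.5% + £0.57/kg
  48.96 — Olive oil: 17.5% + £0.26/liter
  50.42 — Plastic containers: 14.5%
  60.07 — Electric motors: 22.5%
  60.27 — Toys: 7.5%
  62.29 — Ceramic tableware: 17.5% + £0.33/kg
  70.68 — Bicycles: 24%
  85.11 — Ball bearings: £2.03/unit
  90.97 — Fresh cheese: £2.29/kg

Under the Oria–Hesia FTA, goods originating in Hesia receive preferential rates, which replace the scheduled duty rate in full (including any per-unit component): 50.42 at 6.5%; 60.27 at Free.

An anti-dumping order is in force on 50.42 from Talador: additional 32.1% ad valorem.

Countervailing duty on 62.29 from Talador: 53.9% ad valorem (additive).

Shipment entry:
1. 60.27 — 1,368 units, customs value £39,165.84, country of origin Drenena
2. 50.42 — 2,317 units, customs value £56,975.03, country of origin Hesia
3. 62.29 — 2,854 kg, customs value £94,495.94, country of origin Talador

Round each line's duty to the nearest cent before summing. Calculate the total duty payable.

Line 1 (60.27, Drenena, 1,368 units, £39,165.84):
Base rate for 60.27 is 7.5%.
60.27 has an FTA preferential rate, but origin Drenena is not Hesia; base rate stands.
Duty = £39,165.84 × 7.5% = £2,937.44.
Line 2 (50.42, Hesia, 2,317 units, £56,975.03):
Base rate for 50.42 is 14.5%.
Origin Hesia qualifies under the Oria–Hesia agreement and 50.42 is covered: preferential rate 6.5% applies instead.
The additional-duty order on 50.42 targets Talador, not Hesia; it does not apply.
Duty = £56,975.03 × 6.5% = £3,703.38.
Line 3 (62.29, Talador, 2,854 kg, £94,495.94):
Base rate for 62.29 is 17.5% + £0.33/kg.
Additional duty on 62.29 from Talador: +53.9%. Applied ad valorem rate: 17.5% + 53.9% = 71.4%.
Duty = £94,495.94 × 71.4% + 2,854 × £0.33 = £68,411.92.
Total = £2,937.44 + £3,703.38 + £68,411.92 = £75,052.74.

£75,052.74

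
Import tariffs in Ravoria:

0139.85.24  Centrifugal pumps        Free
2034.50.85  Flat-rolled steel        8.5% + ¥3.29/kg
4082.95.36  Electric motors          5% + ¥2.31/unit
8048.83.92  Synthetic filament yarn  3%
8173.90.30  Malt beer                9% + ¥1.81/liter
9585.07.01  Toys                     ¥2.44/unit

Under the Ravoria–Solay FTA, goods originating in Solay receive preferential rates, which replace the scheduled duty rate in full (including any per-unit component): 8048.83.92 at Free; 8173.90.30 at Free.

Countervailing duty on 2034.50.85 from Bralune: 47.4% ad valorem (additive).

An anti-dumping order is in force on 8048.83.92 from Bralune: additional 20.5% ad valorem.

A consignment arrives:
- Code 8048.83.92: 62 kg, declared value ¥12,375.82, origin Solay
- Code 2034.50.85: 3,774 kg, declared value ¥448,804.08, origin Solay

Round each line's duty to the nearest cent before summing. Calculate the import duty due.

Line 1 (8048.83.92, Solay, 62 kg, ¥12,375.82):
Base rate for 8048.83.92 is 3%.
Origin Solay qualifies under the Ravoria–Solay agreement and 8048.83.92 is covered: preferential rate Free applies instead.
The additional-duty order on 8048.83.92 targets Bralune, not Solay; it does not apply.
Duty = ¥12,375.82 × 0% = ¥0.00.
Line 2 (2034.50.85, Solay, 3,774 kg, ¥448,804.08):
Base rate for 2034.50.85 is 8.5% + ¥3.29/kg.
Origin Solay is the FTA partner but 2034.50.85 is not on the preference list; base rate stands.
The additional-duty order on 2034.50.85 targets Bralune, not Solay; it does not apply.
Duty = ¥448,804.08 × 8.5% + 3,774 × ¥3.29 = ¥50,564.81.
Total = ¥0.00 + ¥50,564.81 = ¥50,564.81.

¥50,564.81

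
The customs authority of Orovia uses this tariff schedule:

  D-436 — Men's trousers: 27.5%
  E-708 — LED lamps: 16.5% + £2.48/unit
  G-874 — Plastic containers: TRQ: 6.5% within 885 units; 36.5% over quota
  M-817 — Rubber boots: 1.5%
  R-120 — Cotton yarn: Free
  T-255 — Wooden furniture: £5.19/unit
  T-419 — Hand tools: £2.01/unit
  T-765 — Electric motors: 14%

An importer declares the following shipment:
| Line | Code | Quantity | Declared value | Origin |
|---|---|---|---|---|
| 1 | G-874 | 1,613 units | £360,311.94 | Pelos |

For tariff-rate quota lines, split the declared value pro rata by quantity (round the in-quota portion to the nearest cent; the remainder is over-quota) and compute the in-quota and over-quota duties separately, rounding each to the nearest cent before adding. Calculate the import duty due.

Line 1 (G-874, Pelos, 1,613 units, £360,311.94):
Code G-874 is under a tariff-rate quota (threshold 885 units). In-quota: 885 units at 6.5%; over-quota: 728 units at 36.5%.
Pro-rata value split: in-quota = £360,311.94 × 885/1,613 = £197,691.30; over-quota = £360,311.94 − £197,691.30 = £162,620.64.
In-quota duty = £197,691.30 × 6.5% = £12,849.93. Over-quota duty = £162,620.64 × 36.5% = £59,356.53.
Line duty = £12,849.93 + £59,356.53 = £72,206.46.

£72,206.46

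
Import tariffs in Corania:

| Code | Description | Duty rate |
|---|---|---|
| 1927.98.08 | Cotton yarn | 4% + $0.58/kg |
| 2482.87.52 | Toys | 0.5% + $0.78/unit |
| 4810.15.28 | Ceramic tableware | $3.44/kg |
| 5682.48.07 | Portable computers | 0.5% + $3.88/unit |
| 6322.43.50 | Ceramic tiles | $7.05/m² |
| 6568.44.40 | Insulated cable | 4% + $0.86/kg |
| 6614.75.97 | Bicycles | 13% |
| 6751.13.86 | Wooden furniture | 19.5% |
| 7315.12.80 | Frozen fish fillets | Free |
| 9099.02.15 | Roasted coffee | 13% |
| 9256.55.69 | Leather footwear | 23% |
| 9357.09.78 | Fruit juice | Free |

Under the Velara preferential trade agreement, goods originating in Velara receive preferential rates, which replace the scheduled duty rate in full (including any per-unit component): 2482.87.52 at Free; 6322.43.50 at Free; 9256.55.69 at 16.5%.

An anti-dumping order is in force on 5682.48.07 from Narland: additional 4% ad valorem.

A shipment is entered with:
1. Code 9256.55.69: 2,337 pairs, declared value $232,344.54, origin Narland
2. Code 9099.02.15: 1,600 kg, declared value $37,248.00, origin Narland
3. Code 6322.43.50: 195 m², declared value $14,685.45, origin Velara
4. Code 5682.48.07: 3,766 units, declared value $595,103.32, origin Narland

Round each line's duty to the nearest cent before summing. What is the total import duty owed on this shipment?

$99,673.21

Line 1 (9256.55.69, Narland, 2,337 pairs, $232,344.54):
Base rate for 9256.55.69 is 23%.
9256.55.69 has an FTA preferential rate, but origin Narland is not Velara; base rate stands.
Duty = $232,344.54 × 23% = $53,439.24.
Line 2 (9099.02.15, Narland, 1,600 kg, $37,248.00):
Base rate for 9099.02.15 is 13%.
Duty = $37,248.00 × 13% = $4,842.24.
Line 3 (6322.43.50, Velara, 195 m², $14,685.45):
Base rate for 6322.43.50 is $7.05/m².
Origin Velara qualifies under the Corania–Velara agreement and 6322.43.50 is covered: preferential rate Free applies instead.
Duty = $14,685.45 × 0% = $0.00.
Line 4 (5682.48.07, Narland, 3,766 units, $595,103.32):
Base rate for 5682.48.07 is 0.5% + $3.88/unit.
Additional duty on 5682.48.07 from Narland: +4%. Applied ad valorem rate: 0.5% + 4% = 4.5%.
Duty = $595,103.32 × 4.5% + 3,766 × $3.88 = $41,391.73.
Total = $53,439.24 + $4,842.24 + $0.00 + $41,391.73 = $99,673.21.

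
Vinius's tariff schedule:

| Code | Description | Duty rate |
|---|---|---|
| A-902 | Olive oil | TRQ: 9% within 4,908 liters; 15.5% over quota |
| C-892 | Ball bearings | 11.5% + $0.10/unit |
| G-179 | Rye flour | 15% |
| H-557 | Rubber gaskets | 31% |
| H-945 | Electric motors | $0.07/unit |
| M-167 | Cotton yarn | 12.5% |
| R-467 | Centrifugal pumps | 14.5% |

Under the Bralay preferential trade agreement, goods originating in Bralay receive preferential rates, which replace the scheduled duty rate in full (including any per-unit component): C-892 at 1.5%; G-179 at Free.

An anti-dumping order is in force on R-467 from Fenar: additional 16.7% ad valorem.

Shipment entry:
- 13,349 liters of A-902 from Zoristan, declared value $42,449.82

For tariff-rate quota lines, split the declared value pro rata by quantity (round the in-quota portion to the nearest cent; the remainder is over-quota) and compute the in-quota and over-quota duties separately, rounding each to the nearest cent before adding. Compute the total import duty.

$5,565.24

Line 1 (A-902, Zoristan, 13,349 liters, $42,449.82):
Code A-902 is under a tariff-rate quota (threshold 4,908 liters). In-quota: 4,908 liters at 9%; over-quota: 8,441 liters at 15.5%.
Pro-rata value split: in-quota = $42,449.82 × 4,908/13,349 = $15,607.44; over-quota = $42,449.82 − $15,607.44 = $26,842.38.
In-quota duty = $15,607.44 × 9% = $1,404.67. Over-quota duty = $26,842.38 × 15.5% = $4,160.57.
Line duty = $1,404.67 + $4,160.57 = $5,565.24.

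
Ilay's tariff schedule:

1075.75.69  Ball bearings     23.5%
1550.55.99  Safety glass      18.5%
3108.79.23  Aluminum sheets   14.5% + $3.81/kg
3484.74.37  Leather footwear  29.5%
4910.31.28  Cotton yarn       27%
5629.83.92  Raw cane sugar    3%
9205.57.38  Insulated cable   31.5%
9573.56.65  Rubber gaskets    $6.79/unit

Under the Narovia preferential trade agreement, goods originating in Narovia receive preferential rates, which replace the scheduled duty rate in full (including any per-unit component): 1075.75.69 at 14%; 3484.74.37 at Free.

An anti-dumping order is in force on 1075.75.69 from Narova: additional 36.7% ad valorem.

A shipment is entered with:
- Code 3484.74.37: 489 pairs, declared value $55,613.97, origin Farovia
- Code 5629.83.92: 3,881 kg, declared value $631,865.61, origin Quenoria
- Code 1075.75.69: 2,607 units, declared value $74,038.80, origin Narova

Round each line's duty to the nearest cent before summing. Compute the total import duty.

Line 1 (3484.74.37, Farovia, 489 pairs, $55,613.97):
Base rate for 3484.74.37 is 29.5%.
3484.74.37 has an FTA preferential rate, but origin Farovia is not Narovia; base rate stands.
Duty = $55,613.97 × 29.5% = $16,406.12.
Line 2 (5629.83.92, Quenoria, 3,881 kg, $631,865.61):
Base rate for 5629.83.92 is 3%.
Duty = $631,865.61 × 3% = $18,955.97.
Line 3 (1075.75.69, Narova, 2,607 units, $74,038.80):
Base rate for 1075.75.69 is 23.5%.
1075.75.69 has an FTA preferential rate, but origin Narova is not Narovia; base rate stands.
Additional duty on 1075.75.69 from Narova: +36.7%. Applied ad valorem rate: 23.5% + 36.7% = 60.2%.
Duty = $74,038.80 × 60.2% = $44,571.36.
Total = $16,406.12 + $18,955.97 + $44,571.36 = $79,933.45.

$79,933.45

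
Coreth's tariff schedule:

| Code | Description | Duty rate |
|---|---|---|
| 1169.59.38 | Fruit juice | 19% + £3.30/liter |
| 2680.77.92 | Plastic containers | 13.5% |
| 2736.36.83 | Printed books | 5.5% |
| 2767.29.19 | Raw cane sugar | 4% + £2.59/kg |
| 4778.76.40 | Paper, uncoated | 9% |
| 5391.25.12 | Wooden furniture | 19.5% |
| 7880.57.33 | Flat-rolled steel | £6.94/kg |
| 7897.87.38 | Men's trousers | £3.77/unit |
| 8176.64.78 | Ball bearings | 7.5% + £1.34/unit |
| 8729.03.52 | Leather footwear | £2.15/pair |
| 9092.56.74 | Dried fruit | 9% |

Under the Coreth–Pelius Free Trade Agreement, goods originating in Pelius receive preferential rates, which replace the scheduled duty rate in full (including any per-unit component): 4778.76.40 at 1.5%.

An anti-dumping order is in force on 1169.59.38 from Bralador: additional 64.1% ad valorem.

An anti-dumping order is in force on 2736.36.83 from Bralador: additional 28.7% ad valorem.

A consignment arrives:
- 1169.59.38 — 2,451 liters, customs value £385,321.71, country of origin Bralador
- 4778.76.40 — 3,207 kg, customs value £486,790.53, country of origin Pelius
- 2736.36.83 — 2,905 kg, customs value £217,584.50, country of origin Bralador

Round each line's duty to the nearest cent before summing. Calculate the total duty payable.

£410,006.40

Line 1 (1169.59.38, Bralador, 2,451 liters, £385,321.71):
Base rate for 1169.59.38 is 19% + £3.30/liter.
Additional duty on 1169.59.38 from Bralador: +64.1%. Applied ad valorem rate: 19% + 64.1% = 83.1%.
Duty = £385,321.71 × 83.1% + 2,451 × £3.30 = £328,290.64.
Line 2 (4778.76.40, Pelius, 3,207 kg, £486,790.53):
Base rate for 4778.76.40 is 9%.
Origin Pelius qualifies under the Coreth–Pelius agreement and 4778.76.40 is covered: preferential rate 1.5% applies instead.
Duty = £486,790.53 × 1.5% = £7,301.86.
Line 3 (2736.36.83, Bralador, 2,905 kg, £217,584.50):
Base rate for 2736.36.83 is 5.5%.
Additional duty on 2736.36.83 from Bralador: +28.7%. Applied ad valorem rate: 5.5% + 28.7% = 34.2%.
Duty = £217,584.50 × 34.2% = £74,413.90.
Total = £328,290.64 + £7,301.86 + £74,413.90 = £410,006.40.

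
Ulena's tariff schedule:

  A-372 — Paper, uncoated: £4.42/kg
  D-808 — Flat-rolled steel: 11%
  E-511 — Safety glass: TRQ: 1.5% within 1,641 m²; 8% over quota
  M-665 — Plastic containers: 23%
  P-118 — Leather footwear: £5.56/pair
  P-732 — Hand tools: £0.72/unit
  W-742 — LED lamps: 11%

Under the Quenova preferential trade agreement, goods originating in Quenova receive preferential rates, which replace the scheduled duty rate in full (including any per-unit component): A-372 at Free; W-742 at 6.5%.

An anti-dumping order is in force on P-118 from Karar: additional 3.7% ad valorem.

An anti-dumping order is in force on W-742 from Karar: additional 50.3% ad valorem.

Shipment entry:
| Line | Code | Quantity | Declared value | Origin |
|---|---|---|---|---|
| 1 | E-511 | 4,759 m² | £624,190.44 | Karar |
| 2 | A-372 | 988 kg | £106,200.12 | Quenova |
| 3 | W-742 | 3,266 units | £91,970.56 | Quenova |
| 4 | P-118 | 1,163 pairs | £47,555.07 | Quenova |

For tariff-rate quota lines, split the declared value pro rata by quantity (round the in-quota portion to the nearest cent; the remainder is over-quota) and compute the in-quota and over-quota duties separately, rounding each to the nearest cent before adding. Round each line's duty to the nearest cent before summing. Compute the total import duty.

Line 1 (E-511, Karar, 4,759 m², £624,190.44):
Code E-511 is under a tariff-rate quota (threshold 1,641 m²). In-quota: 1,641 m² at 1.5%; over-quota: 3,118 m² at 8%.
Pro-rata value split: in-quota = £624,190.44 × 1,641/4,759 = £215,233.56; over-quota = £624,190.44 − £215,233.56 = £408,956.88.
In-quota duty = £215,233.56 × 1.5% = £3,228.50. Over-quota duty = £408,956.88 × 8% = £32,716.55.
Line duty = £3,228.50 + £32,716.55 = £35,945.05.
Line 2 (A-372, Quenova, 988 kg, £106,200.12):
Base rate for A-372 is £4.42/kg.
Origin Quenova qualifies under the Ulena–Quenova agreement and A-372 is covered: preferential rate Free applies instead.
Duty = £106,200.12 × 0% = £0.00.
Line 3 (W-742, Quenova, 3,266 units, £91,970.56):
Base rate for W-742 is 11%.
Origin Quenova qualifies under the Ulena–Quenova agreement and W-742 is covered: preferential rate 6.5% applies instead.
The additional-duty order on W-742 targets Karar, not Quenova; it does not apply.
Duty = £91,970.56 × 6.5% = £5,978.09.
Line 4 (P-118, Quenova, 1,163 pairs, £47,555.07):
Base rate for P-118 is £5.56/pair.
Origin Quenova is the FTA partner but P-118 is not on the preference list; base rate stands.
The additional-duty order on P-118 targets Karar, not Quenova; it does not apply.
Duty = 1,163 × £5.56 = £6,466.28.
Total = £35,945.05 + £0.00 + £5,978.09 + £6,466.28 = £48,389.42.

£48,389.42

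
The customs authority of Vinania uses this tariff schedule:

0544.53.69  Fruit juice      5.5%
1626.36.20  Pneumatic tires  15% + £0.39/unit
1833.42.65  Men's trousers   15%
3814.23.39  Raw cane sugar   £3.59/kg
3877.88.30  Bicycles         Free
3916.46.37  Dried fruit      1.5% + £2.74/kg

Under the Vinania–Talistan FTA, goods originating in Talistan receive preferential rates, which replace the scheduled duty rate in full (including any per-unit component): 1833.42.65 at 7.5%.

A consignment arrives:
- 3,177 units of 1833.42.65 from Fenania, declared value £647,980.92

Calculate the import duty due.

£97,197.14

Line 1 (1833.42.65, Fenania, 3,177 units, £647,980.92):
Base rate for 1833.42.65 is 15%.
1833.42.65 has an FTA preferential rate, but origin Fenania is not Talistan; base rate stands.
Duty = £647,980.92 × 15% = £97,197.14.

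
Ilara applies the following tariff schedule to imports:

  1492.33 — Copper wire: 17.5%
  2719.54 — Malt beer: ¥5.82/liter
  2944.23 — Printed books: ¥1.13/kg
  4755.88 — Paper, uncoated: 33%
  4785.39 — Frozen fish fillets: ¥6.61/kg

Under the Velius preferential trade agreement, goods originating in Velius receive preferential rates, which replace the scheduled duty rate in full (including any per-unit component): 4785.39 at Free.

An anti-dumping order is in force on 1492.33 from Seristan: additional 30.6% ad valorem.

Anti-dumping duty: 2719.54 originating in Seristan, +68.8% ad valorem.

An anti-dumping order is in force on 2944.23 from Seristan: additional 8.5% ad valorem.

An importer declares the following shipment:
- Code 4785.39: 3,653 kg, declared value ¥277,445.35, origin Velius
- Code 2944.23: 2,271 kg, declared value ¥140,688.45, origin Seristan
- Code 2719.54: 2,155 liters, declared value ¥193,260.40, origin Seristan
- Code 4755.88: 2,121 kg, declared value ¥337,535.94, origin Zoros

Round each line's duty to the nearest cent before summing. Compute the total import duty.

¥271,416.87

Line 1 (4785.39, Velius, 3,653 kg, ¥277,445.35):
Base rate for 4785.39 is ¥6.61/kg.
Origin Velius qualifies under the Ilara–Velius agreement and 4785.39 is covered: preferential rate Free applies instead.
Duty = ¥277,445.35 × 0% = ¥0.00.
Line 2 (2944.23, Seristan, 2,271 kg, ¥140,688.45):
Base rate for 2944.23 is ¥1.13/kg.
Additional duty on 2944.23 from Seristan: +8.5% ad valorem. Applied ad valorem rate = 8.5%.
Duty = ¥140,688.45 × 8.5% + 2,271 × ¥1.13 = ¥14,524.75.
Line 3 (2719.54, Seristan, 2,155 liters, ¥193,260.40):
Base rate for 2719.54 is ¥5.82/liter.
Additional duty on 2719.54 from Seristan: +68.8% ad valorem. Applied ad valorem rate = 68.8%.
Duty = ¥193,260.40 × 68.8% + 2,155 × ¥5.82 = ¥145,505.26.
Line 4 (4755.88, Zoros, 2,121 kg, ¥337,535.94):
Base rate for 4755.88 is 33%.
Duty = ¥337,535.94 × 33% = ¥111,386.86.
Total = ¥0.00 + ¥14,524.75 + ¥145,505.26 + ¥111,386.86 = ¥271,416.87.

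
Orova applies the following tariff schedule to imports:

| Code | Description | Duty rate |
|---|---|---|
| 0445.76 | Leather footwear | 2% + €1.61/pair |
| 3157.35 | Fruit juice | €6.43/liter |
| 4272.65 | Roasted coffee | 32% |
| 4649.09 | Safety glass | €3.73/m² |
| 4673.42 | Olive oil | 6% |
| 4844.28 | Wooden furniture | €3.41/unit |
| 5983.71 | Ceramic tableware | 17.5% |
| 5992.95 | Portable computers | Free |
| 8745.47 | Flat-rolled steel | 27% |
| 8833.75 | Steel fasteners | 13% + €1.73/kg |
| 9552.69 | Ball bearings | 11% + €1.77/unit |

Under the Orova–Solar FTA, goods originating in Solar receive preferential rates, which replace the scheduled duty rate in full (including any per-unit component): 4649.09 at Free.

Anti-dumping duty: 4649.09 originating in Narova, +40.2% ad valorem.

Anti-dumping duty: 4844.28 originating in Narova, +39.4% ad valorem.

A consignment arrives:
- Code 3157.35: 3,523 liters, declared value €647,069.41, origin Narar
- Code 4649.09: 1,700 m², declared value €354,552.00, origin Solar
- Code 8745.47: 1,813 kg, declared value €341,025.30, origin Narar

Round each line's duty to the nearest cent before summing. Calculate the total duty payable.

Line 1 (3157.35, Narar, 3,523 liters, €647,069.41):
Base rate for 3157.35 is €6.43/liter.
Duty = 3,523 × €6.43 = €22,652.89.
Line 2 (4649.09, Solar, 1,700 m², €354,552.00):
Base rate for 4649.09 is €3.73/m².
Origin Solar qualifies under the Orova–Solar agreement and 4649.09 is covered: preferential rate Free applies instead.
The additional-duty order on 4649.09 targets Narova, not Solar; it does not apply.
Duty = €354,552.00 × 0% = €0.00.
Line 3 (8745.47, Narar, 1,813 kg, €341,025.30):
Base rate for 8745.47 is 27%.
Duty = €341,025.30 × 27% = €92,076.83.
Total = €22,652.89 + €0.00 + €92,076.83 = €114,729.72.

€114,729.72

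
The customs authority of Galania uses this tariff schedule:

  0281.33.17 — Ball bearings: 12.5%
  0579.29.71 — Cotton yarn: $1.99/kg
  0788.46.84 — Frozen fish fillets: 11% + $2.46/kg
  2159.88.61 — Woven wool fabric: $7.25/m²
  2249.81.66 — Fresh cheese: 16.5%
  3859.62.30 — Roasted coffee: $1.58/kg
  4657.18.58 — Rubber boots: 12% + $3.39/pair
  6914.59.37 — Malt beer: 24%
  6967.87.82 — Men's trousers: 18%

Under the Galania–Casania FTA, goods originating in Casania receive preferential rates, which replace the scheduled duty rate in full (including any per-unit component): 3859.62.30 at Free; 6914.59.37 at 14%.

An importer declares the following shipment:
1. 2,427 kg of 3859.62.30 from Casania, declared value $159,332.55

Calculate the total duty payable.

$0.00

Line 1 (3859.62.30, Casania, 2,427 kg, $159,332.55):
Base rate for 3859.62.30 is $1.58/kg.
Origin Casania qualifies under the Galania–Casania agreement and 3859.62.30 is covered: preferential rate Free applies instead.
Duty = $159,332.55 × 0% = $0.00.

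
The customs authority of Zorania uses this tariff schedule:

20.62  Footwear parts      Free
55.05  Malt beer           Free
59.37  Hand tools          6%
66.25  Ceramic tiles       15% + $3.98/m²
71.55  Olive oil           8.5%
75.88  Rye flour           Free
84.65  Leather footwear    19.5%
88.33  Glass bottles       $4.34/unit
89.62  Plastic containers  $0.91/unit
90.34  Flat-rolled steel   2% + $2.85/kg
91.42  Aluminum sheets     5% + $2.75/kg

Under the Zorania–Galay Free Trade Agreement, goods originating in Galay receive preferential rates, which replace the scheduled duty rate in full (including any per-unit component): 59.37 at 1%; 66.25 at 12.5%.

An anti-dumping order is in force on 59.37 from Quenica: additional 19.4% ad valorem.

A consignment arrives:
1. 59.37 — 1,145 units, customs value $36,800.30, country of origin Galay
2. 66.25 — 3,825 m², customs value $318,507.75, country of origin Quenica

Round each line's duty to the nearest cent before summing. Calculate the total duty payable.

$63,367.66

Line 1 (59.37, Galay, 1,145 units, $36,800.30):
Base rate for 59.37 is 6%.
Origin Galay qualifies under the Zorania–Galay agreement and 59.37 is covered: preferential rate 1% applies instead.
The additional-duty order on 59.37 targets Quenica, not Galay; it does not apply.
Duty = $36,800.30 × 1% = $368.00.
Line 2 (66.25, Quenica, 3,825 m², $318,507.75):
Base rate for 66.25 is 15% + $3.98/m².
66.25 has an FTA preferential rate, but origin Quenica is not Galay; base rate stands.
Duty = $318,507.75 × 15% + 3,825 × $3.98 = $62,999.66.
Total = $368.00 + $62,999.66 = $63,367.66.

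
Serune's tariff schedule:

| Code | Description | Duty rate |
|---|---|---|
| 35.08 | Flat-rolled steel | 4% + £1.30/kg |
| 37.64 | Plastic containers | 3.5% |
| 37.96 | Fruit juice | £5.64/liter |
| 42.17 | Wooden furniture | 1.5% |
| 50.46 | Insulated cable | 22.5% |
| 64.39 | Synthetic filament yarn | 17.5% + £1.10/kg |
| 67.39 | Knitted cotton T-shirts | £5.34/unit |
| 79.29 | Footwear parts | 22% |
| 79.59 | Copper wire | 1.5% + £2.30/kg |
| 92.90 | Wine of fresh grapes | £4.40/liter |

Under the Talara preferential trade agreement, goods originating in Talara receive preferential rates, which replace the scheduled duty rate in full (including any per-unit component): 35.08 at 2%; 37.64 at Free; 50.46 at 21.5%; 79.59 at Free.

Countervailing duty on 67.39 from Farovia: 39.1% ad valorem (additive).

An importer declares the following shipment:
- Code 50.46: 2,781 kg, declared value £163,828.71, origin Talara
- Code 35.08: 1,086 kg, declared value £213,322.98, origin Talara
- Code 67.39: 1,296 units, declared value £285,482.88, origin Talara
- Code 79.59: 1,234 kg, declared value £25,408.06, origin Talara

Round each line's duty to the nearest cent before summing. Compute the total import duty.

£46,410.27

Line 1 (50.46, Talara, 2,781 kg, £163,828.71):
Base rate for 50.46 is 22.5%.
Origin Talara qualifies under the Serune–Talara agreement and 50.46 is covered: preferential rate 21.5% applies instead.
Duty = £163,828.71 × 21.5% = £35,223.17.
Line 2 (35.08, Talara, 1,086 kg, £213,322.98):
Base rate for 35.08 is 4% + £1.30/kg.
Origin Talara qualifies under the Serune–Talara agreement and 35.08 is covered: preferential rate 2% applies instead.
Duty = £213,322.98 × 2% = £4,266.46.
Line 3 (67.39, Talara, 1,296 units, £285,482.88):
Base rate for 67.39 is £5.34/unit.
Origin Talara is the FTA partner but 67.39 is not on the preference list; base rate stands.
The additional-duty order on 67.39 targets Farovia, not Talara; it does not apply.
Duty = 1,296 × £5.34 = £6,920.64.
Line 4 (79.59, Talara, 1,234 kg, £25,408.06):
Base rate for 79.59 is 1.5% + £2.30/kg.
Origin Talara qualifies under the Serune–Talara agreement and 79.59 is covered: preferential rate Free applies instead.
Duty = £25,408.06 × 0% = £0.00.
Total = £35,223.17 + £4,266.46 + £6,920.64 + £0.00 = £46,410.27.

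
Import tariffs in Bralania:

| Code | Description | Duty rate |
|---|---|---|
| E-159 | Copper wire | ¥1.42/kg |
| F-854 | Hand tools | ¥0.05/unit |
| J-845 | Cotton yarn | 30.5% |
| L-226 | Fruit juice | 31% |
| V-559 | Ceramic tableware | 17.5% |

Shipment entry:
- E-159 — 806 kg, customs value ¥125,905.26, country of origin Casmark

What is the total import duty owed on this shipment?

¥1,144.52

Line 1 (E-159, Casmark, 806 kg, ¥125,905.26):
Base rate for E-159 is ¥1.42/kg.
Duty = 806 × ¥1.42 = ¥1,144.52.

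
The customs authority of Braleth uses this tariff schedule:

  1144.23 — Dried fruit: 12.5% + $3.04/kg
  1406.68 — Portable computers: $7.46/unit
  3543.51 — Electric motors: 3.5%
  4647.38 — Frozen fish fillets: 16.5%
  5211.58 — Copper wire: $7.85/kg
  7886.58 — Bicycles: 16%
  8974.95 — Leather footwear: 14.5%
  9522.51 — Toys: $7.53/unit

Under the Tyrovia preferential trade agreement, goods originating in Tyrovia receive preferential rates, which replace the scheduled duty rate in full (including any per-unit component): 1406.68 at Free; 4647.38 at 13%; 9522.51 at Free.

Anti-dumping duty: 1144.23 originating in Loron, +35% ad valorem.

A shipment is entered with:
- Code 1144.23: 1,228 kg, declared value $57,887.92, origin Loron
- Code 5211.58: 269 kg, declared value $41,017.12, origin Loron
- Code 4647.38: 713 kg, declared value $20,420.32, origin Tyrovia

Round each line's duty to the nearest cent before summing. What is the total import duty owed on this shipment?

$35,996.17

Line 1 (1144.23, Loron, 1,228 kg, $57,887.92):
Base rate for 1144.23 is 12.5% + $3.04/kg.
Additional duty on 1144.23 from Loron: +35%. Applied ad valorem rate: 12.5% + 35% = 47.5%.
Duty = $57,887.92 × 47.5% + 1,228 × $3.04 = $31,229.88.
Line 2 (5211.58, Loron, 269 kg, $41,017.12):
Base rate for 5211.58 is $7.85/kg.
Duty = 269 × $7.85 = $2,111.65.
Line 3 (4647.38, Tyrovia, 713 kg, $20,420.32):
Base rate for 4647.38 is 16.5%.
Origin Tyrovia qualifies under the Braleth–Tyrovia agreement and 4647.38 is covered: preferential rate 13% applies instead.
Duty = $20,420.32 × 13% = $2,654.64.
Total = $31,229.88 + $2,111.65 + $2,654.64 = $35,996.17.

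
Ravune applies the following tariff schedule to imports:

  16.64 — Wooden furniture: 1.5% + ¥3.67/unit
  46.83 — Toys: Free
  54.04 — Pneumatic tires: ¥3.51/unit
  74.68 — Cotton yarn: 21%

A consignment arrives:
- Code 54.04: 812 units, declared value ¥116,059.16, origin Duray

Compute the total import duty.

Line 1 (54.04, Duray, 812 units, ¥116,059.16):
Base rate for 54.04 is ¥3.51/unit.
Duty = 812 × ¥3.51 = ¥2,850.12.

¥2,850.12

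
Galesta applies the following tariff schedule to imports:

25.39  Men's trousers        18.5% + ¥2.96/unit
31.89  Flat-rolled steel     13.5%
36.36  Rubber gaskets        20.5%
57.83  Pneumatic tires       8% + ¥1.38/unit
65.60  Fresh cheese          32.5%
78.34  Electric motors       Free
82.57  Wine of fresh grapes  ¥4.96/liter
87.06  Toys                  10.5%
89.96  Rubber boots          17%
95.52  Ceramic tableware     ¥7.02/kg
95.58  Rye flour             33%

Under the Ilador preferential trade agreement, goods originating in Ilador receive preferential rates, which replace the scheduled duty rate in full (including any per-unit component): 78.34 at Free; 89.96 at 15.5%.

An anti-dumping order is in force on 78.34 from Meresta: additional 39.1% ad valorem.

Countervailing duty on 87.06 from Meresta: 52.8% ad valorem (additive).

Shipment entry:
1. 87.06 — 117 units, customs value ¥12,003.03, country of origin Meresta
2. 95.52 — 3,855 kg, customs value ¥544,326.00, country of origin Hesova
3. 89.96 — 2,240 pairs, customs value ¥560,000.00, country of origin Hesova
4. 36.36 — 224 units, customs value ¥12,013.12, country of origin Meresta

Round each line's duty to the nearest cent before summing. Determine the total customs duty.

Line 1 (87.06, Meresta, 117 units, ¥12,003.03):
Base rate for 87.06 is 10.5%.
Additional duty on 87.06 from Meresta: +52.8%. Applied ad valorem rate: 10.5% + 52.8% = 63.3%.
Duty = ¥12,003.03 × 63.3% = ¥7,597.92.
Line 2 (95.52, Hesova, 3,855 kg, ¥544,326.00):
Base rate for 95.52 is ¥7.02/kg.
Duty = 3,855 × ¥7.02 = ¥27,062.10.
Line 3 (89.96, Hesova, 2,240 pairs, ¥560,000.00):
Base rate for 89.96 is 17%.
89.96 has an FTA preferential rate, but origin Hesova is not Ilador; base rate stands.
Duty = ¥560,000.00 × 17% = ¥95,200.00.
Line 4 (36.36, Meresta, 224 units, ¥12,013.12):
Base rate for 36.36 is 20.5%.
Duty = ¥12,013.12 × 20.5% = ¥2,462.69.
Total = ¥7,597.92 + ¥27,062.10 + ¥95,200.00 + ¥2,462.69 = ¥132,322.71.

¥132,322.71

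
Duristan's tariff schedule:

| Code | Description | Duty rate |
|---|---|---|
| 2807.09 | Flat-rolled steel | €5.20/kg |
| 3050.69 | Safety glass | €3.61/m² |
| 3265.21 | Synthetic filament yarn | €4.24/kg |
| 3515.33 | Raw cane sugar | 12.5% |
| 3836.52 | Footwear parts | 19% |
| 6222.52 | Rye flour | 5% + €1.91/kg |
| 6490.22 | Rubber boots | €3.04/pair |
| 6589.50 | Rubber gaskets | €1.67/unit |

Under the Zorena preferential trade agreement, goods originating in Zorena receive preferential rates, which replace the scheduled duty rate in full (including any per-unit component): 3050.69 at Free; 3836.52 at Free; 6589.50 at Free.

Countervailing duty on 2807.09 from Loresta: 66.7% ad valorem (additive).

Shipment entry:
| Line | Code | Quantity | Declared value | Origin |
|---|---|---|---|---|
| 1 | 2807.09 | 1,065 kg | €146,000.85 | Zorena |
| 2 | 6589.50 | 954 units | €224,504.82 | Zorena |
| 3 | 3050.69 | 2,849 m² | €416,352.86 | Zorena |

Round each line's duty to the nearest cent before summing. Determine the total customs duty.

€5,538.00

Line 1 (2807.09, Zorena, 1,065 kg, €146,000.85):
Base rate for 2807.09 is €5.20/kg.
Origin Zorena is the FTA partner but 2807.09 is not on the preference list; base rate stands.
The additional-duty order on 2807.09 targets Loresta, not Zorena; it does not apply.
Duty = 1,065 × €5.20 = €5,538.00.
Line 2 (6589.50, Zorena, 954 units, €224,504.82):
Base rate for 6589.50 is €1.67/unit.
Origin Zorena qualifies under the Duristan–Zorena agreement and 6589.50 is covered: preferential rate Free applies instead.
Duty = €224,504.82 × 0% = €0.00.
Line 3 (3050.69, Zorena, 2,849 m², €416,352.86):
Base rate for 3050.69 is €3.61/m².
Origin Zorena qualifies under the Duristan–Zorena agreement and 3050.69 is covered: preferential rate Free applies instead.
Duty = €416,352.86 × 0% = €0.00.
Total = €5,538.00 + €0.00 + €0.00 = €5,538.00.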